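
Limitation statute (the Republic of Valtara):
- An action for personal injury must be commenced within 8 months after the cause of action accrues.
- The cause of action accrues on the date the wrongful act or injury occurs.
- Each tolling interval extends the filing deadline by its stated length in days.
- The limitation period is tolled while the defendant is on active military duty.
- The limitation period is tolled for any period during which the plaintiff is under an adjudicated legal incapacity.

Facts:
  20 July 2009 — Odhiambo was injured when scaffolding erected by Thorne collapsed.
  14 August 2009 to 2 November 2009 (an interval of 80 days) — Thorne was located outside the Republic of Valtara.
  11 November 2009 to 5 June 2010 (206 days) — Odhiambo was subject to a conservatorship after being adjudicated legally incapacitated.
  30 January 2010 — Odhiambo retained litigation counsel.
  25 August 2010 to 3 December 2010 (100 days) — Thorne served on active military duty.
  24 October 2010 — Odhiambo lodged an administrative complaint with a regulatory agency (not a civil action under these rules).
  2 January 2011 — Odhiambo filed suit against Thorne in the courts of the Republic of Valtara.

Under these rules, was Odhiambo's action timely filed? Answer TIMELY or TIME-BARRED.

TIMELY

The claim accrued on 20 July 2009, when the wrongful act occurred.
The untolled deadline — 8 months after 20 July 2009 — is 20 March 2010.
Because the plaintiff's legal incapacity ran from 11 November 2009 to 5 June 2010, the deadline is extended by 206 days to 12 October 2010.
The defendant's active military service from 25 August 2010 to 3 December 2010 tolled the period for 100 days, extending the deadline to 20 January 2011.
Although the defendant's absence ran from 14 August 2009 to 2 November 2009, the stated rules do not make that a tolling event, so it is disregarded.
Nothing else in the chronology tolls or restarts the period.
The 2 January 2011 filing precedes the 20 January 2011 deadline; the claim is timely.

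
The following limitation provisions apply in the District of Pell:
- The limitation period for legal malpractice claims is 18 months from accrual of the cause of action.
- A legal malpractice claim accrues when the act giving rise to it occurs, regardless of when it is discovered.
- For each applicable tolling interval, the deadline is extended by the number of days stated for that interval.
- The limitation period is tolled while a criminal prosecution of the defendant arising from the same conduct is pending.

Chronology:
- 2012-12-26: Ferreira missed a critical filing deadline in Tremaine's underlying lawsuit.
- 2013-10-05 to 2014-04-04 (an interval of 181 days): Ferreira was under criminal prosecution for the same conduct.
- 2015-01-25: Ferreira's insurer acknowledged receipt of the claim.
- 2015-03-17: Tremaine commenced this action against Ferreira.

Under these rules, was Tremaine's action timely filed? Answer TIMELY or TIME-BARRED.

The limitation period began to run on 2012-12-26.
Adding the 18 months base period to 2012-12-26 gives a deadline of 2014-06-26, before any tolling.
The pending criminal prosecution from 2013-10-05 to 2014-04-04 tolled the period for 181 days, extending the deadline to 2014-12-24.
The other events in the timeline have no effect on the limitation period under the stated rules.
Tremaine filed on 2015-03-17, after the 2014-12-24 deadline, so the action is time-barred.

TIME-BARRED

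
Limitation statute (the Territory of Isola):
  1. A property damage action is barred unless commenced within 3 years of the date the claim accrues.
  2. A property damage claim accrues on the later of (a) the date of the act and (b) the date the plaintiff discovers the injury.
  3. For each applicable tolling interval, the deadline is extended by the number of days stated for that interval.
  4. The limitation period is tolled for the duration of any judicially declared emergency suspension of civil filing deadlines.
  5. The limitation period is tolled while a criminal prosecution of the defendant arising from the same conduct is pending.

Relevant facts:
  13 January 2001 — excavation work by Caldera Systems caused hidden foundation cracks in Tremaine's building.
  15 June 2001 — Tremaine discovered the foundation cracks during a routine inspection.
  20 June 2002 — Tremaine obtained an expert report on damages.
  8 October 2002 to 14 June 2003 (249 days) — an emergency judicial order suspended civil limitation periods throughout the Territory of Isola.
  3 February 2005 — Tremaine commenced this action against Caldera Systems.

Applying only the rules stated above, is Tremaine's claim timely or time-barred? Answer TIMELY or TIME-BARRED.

The claim accrued on 15 June 2001 — the later of the 13 January 2001 act and the 15 June 2001 discovery.
3 years from 15 June 2001 is 15 June 2004.
The emergency suspension of filing deadlines from 8 October 2002 to 14 June 2003 tolled the period for 249 days, extending the deadline to 19 February 2005.
The other events in the timeline have no effect on the limitation period under the stated rules.
Filing on 3 February 2005 beat the 19 February 2005 deadline — the action is timely.

TIMELY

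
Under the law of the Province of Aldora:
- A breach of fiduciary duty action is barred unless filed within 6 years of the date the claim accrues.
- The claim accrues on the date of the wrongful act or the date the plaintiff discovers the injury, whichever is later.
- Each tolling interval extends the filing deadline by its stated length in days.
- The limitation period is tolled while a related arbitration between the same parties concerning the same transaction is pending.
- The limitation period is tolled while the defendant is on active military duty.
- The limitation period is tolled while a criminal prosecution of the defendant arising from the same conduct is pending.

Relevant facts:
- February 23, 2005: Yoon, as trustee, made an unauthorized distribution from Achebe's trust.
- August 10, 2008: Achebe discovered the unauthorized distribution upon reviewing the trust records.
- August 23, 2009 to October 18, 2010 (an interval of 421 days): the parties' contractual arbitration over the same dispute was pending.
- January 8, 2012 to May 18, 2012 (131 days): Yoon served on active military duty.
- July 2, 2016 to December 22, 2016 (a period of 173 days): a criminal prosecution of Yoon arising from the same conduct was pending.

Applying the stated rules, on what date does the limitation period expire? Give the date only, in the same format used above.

February 13, 2016

Taking the later of the act (February 23, 2005) and discovery (August 10, 2008), the claim accrued on August 10, 2008.
Adding the 6 years base period to August 10, 2008 gives a deadline of August 10, 2014, before any tolling.
The period was tolled for 421 days by the pending related arbitration (August 23, 2009 to October 18, 2010), pushing the deadline to October 5, 2015.
Because the defendant's active military service ran from January 8, 2012 to May 18, 2012, the deadline is extended by 131 days to February 13, 2016.
The pending criminal prosecution from July 2, 2016 to December 22, 2016 began after the period had already run on February 13, 2016, so it has no tolling effect.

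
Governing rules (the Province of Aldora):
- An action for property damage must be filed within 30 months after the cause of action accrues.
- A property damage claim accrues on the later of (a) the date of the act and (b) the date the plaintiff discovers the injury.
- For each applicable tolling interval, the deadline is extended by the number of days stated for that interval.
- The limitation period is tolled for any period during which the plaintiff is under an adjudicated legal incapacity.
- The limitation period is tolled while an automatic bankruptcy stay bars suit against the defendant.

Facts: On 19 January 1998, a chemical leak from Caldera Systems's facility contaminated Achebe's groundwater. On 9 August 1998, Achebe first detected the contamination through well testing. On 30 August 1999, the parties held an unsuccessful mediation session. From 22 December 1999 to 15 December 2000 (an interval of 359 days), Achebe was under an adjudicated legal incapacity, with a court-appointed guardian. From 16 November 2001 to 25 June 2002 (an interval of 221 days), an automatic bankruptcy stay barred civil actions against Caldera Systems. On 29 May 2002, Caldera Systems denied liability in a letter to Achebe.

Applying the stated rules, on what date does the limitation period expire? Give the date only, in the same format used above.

12 September 2002

The claim accrued on 9 August 1998 — the later of the 19 January 1998 act and the 9 August 1998 discovery.
The untolled deadline — 30 months after 9 August 1998 — is 9 February 2001.
Because the plaintiff's legal incapacity ran from 22 December 1999 to 15 December 2000, the deadline is extended by 359 days to 3 February 2002.
Because the automatic bankruptcy stay ran from 16 November 2001 to 25 June 2002, the deadline is extended by 221 days to 12 September 2002.
None of the other events listed affects the running of the period under the stated rules.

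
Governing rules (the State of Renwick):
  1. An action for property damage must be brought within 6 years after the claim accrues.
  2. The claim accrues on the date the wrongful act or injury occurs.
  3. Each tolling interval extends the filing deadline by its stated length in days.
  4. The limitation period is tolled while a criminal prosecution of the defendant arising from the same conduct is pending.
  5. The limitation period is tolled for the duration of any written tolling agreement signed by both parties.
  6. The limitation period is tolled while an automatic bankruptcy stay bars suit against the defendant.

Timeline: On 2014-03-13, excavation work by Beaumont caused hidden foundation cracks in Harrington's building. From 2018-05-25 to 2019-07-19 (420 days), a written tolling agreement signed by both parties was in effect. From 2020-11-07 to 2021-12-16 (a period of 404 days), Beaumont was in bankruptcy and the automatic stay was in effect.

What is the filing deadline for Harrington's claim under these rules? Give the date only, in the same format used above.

The claim accrued on 2014-03-13, when the wrongful act occurred.
The untolled deadline — 6 years after 2014-03-13 — is 2020-03-13.
Because the written tolling agreement ran from 2018-05-25 to 2019-07-19, the deadline is extended by 420 days to 2021-05-07.
The period was tolled for 404 days by the automatic bankruptcy stay (2020-11-07 to 2021-12-16), pushing the deadline to 2022-06-15.

2022-06-15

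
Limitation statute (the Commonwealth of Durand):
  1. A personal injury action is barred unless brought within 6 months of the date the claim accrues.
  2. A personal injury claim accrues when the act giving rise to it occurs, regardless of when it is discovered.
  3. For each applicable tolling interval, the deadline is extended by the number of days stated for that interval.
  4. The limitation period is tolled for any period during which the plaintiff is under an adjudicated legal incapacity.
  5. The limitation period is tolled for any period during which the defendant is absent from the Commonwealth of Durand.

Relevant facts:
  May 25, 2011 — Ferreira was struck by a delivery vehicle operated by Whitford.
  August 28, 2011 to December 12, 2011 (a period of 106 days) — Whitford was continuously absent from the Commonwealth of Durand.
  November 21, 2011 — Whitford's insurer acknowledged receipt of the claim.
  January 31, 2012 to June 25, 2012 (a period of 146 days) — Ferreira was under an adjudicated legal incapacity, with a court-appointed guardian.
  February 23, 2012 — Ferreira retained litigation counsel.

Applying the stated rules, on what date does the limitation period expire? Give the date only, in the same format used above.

August 3, 2012

The claim accrued on May 25, 2011, when the wrongful act occurred.
Adding the 6 months base period to May 25, 2011 gives a deadline of November 25, 2011, before any tolling.
Because the defendant's absence from the jurisdiction ran from August 28, 2011 to December 12, 2011, the deadline is extended by 106 days to March 10, 2012.
The plaintiff's legal incapacity from January 31, 2012 to June 25, 2012 tolled the period for 146 days, extending the deadline to August 3, 2012.
Nothing else in the chronology tolls or restarts the period.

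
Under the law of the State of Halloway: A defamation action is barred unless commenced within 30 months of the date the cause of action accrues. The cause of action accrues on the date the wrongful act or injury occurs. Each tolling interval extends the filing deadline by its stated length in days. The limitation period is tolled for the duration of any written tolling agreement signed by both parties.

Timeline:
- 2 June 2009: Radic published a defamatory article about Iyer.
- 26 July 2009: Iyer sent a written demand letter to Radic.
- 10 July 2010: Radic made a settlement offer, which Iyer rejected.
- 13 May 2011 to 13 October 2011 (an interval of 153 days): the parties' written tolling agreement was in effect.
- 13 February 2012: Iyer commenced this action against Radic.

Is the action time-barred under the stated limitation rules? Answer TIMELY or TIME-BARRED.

The claim accrued on 2 June 2009, when the wrongful act occurred.
30 months from 2 June 2009 is 2 December 2011.
The period was tolled for 153 days by the written tolling agreement (13 May 2011 to 13 October 2011), pushing the deadline to 3 May 2012.
The other events in the timeline have no effect on the limitation period under the stated rules.
Filing on 13 February 2012 beat the 3 May 2012 deadline — the action is timely.

TIMELY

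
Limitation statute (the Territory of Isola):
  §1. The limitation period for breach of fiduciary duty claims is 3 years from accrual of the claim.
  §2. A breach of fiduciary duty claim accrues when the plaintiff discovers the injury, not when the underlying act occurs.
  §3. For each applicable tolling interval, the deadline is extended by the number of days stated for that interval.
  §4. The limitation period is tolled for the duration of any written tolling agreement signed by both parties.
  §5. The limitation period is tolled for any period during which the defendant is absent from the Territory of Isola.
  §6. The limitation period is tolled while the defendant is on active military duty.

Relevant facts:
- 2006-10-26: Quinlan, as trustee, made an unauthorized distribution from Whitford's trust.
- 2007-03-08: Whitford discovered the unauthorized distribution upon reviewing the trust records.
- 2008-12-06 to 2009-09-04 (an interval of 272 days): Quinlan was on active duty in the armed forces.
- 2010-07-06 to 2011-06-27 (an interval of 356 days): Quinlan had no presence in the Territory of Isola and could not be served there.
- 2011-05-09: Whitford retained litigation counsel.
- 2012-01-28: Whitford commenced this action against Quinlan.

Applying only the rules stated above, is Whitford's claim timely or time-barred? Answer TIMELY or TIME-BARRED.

Under the discovery rule, the claim accrued on 2007-03-08, when Whitford discovered the injury — not on the 2006-10-26 date of the underlying act.
Adding the 3 years base period to 2007-03-08 gives a deadline of 2010-03-08, before any tolling.
The defendant's active military service from 2008-12-06 to 2009-09-04 tolled the period for 272 days, extending the deadline to 2010-12-05.
The period was tolled for 356 days by the defendant's absence from the jurisdiction (2010-07-06 to 2011-06-27), pushing the deadline to 2011-11-26.
Nothing else in the chronology tolls or restarts the period.
The 2012-01-28 filing falls after the 2011-11-26 deadline; the claim is time-barred.

TIME-BARRED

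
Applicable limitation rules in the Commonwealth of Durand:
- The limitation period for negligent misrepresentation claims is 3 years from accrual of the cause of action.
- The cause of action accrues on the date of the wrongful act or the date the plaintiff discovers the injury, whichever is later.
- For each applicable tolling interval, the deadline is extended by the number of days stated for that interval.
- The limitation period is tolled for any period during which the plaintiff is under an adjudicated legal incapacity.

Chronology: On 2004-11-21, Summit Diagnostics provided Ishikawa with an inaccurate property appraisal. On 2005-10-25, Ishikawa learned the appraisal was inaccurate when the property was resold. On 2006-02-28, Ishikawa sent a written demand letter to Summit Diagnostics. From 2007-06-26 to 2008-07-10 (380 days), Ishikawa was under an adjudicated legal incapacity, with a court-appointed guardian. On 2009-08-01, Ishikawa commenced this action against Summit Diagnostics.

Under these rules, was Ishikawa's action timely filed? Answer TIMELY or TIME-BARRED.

TIMELY

Taking the later of the act (2004-11-21) and discovery (2005-10-25), the claim accrued on 2005-10-25.
Adding the 3 years base period to 2005-10-25 gives a deadline of 2008-10-25, before any tolling.
The plaintiff's legal incapacity from 2007-06-26 to 2008-07-10 tolled the period for 380 days, extending the deadline to 2009-11-09.
Nothing else in the chronology tolls or restarts the period.
Ishikawa filed on 2009-08-01, before the 2009-11-09 deadline, so the action is timely.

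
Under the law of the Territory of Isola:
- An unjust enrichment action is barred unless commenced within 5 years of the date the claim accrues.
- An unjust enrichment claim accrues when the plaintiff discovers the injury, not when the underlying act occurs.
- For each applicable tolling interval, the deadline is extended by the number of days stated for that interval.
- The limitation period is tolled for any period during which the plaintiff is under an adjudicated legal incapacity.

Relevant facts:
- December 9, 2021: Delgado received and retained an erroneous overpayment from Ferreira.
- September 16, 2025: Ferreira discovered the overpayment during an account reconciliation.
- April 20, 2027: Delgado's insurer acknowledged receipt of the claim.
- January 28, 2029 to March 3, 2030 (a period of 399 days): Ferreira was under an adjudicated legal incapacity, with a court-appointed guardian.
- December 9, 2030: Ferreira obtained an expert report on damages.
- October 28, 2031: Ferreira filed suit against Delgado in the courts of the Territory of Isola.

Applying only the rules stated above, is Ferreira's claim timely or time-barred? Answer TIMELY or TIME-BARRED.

TIME-BARRED

Accrual is tied to discovery, so the period began on September 16, 2025 rather than on December 9, 2021 when the act occurred.
Adding the 5 years base period to September 16, 2025 gives a deadline of September 16, 2030, before any tolling.
The plaintiff's legal incapacity from January 28, 2029 to March 3, 2030 tolled the period for 399 days, extending the deadline to October 20, 2031.
None of the other events listed affects the running of the period under the stated rules.
Filing on October 28, 2031 missed the October 20, 2031 deadline — the action is time-barred.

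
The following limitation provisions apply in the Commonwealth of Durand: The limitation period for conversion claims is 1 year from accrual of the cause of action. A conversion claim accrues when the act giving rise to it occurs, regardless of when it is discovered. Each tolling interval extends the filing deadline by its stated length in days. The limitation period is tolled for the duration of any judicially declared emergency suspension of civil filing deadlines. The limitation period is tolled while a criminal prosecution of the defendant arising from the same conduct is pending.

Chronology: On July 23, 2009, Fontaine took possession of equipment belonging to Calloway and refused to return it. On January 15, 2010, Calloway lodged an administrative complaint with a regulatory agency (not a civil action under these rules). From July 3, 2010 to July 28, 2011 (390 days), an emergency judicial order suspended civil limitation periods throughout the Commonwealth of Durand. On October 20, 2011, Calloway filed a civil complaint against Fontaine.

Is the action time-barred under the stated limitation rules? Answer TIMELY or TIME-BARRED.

The limitation period began to run on July 23, 2009.
The untolled deadline — 1 year after July 23, 2009 — is July 23, 2010.
The period was tolled for 390 days by the emergency suspension of filing deadlines (July 3, 2010 to July 28, 2011), pushing the deadline to August 17, 2011.
Nothing else in the chronology tolls or restarts the period.
Filing on October 20, 2011 missed the August 17, 2011 deadline — the action is time-barred.

TIME-BARRED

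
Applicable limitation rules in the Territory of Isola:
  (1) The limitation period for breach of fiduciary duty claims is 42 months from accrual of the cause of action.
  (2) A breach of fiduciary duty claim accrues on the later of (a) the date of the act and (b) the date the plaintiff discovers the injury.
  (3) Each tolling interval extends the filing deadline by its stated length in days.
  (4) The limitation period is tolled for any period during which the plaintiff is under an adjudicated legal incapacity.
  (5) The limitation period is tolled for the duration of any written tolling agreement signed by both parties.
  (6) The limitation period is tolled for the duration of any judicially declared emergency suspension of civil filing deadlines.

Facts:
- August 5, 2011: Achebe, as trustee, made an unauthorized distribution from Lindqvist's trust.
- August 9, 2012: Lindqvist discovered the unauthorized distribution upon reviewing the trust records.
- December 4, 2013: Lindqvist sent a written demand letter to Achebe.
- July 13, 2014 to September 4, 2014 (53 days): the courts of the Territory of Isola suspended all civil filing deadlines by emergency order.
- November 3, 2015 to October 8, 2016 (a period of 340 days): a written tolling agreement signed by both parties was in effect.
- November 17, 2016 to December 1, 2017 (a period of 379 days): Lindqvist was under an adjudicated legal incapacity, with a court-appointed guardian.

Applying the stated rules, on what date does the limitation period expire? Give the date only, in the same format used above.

March 22, 2018

Taking the later of the act (August 5, 2011) and discovery (August 9, 2012), the claim accrued on August 9, 2012.
42 months from August 9, 2012 is February 9, 2016.
The period was tolled for 53 days by the emergency suspension of filing deadlines (July 13, 2014 to September 4, 2014), pushing the deadline to April 2, 2016.
The period was tolled for 340 days by the written tolling agreement (November 3, 2015 to October 8, 2016), pushing the deadline to March 8, 2017.
The period was tolled for 379 days by the plaintiff's legal incapacity (November 17, 2016 to December 1, 2017), pushing the deadline to March 22, 2018.
Nothing else in the chronology tolls or restarts the period.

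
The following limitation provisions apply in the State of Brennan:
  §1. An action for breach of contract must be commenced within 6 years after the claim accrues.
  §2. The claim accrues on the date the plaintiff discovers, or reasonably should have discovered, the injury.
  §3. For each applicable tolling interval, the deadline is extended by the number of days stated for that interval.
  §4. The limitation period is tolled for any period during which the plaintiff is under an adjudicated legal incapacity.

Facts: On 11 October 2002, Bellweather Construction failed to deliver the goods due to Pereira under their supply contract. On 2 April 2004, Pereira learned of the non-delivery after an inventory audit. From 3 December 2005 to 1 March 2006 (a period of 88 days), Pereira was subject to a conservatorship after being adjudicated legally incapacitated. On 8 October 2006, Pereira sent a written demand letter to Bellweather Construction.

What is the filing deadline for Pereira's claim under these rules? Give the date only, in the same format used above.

Accrual is tied to discovery, so the period began on 2 April 2004 rather than on 11 October 2002 when the act occurred.
The untolled deadline — 6 years after 2 April 2004 — is 2 April 2010.
The plaintiff's legal incapacity from 3 December 2005 to 1 March 2006 tolled the period for 88 days, extending the deadline to 29 June 2010.
Nothing else in the chronology tolls or restarts the period.

29 June 2010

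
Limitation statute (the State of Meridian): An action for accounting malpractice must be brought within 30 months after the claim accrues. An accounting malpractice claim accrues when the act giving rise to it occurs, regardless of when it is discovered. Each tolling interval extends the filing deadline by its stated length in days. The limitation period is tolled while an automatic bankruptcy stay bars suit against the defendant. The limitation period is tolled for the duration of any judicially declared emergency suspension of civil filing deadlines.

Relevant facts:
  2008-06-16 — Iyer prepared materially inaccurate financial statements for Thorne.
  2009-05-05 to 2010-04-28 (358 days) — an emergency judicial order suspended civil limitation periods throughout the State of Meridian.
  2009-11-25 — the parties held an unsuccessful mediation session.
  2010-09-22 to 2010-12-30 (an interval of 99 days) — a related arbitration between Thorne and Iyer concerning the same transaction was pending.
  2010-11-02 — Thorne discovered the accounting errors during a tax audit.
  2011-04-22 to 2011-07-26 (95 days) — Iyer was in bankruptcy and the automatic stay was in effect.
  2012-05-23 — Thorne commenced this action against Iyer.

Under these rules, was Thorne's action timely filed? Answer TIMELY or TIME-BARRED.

TIME-BARRED

Accrual is governed by the date of the act, so the period began to run on 2008-06-16; the later discovery on 2010-11-02 is irrelevant under the stated rule.
30 months from 2008-06-16 is 2010-12-16.
The emergency suspension of filing deadlines from 2009-05-05 to 2010-04-28 tolled the period for 358 days, extending the deadline to 2011-12-09.
The automatic bankruptcy stay from 2011-04-22 to 2011-07-26 tolled the period for 95 days, extending the deadline to 2012-03-13.
The pending related arbitration from 2010-09-22 to 2010-12-30 does not toll the period, because no stated rule makes a pending arbitration a tolling event.
The other events in the timeline have no effect on the limitation period under the stated rules.
The 2012-05-23 filing falls after the 2012-03-13 deadline; the claim is time-barred.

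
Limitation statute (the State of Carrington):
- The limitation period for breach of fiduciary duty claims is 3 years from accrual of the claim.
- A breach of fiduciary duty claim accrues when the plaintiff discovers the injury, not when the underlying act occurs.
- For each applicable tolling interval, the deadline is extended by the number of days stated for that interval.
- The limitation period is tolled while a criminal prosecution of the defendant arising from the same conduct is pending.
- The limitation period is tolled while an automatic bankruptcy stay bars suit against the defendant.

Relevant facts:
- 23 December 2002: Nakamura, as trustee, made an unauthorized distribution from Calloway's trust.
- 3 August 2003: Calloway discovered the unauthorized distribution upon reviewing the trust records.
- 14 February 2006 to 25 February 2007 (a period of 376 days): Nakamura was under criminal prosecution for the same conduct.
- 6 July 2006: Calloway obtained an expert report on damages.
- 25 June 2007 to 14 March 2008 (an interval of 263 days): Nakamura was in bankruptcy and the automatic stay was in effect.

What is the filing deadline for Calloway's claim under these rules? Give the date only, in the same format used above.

3 May 2008

Accrual is tied to discovery, so the period began on 3 August 2003 rather than on 23 December 2002 when the act occurred.
Adding the 3 years base period to 3 August 2003 gives a deadline of 3 August 2006, before any tolling.
Because the pending criminal prosecution ran from 14 February 2006 to 25 February 2007, the deadline is extended by 376 days to 14 August 2007.
The period was tolled for 263 days by the automatic bankruptcy stay (25 June 2007 to 14 March 2008), pushing the deadline to 3 May 2008.
None of the other events listed affects the running of the period under the stated rules.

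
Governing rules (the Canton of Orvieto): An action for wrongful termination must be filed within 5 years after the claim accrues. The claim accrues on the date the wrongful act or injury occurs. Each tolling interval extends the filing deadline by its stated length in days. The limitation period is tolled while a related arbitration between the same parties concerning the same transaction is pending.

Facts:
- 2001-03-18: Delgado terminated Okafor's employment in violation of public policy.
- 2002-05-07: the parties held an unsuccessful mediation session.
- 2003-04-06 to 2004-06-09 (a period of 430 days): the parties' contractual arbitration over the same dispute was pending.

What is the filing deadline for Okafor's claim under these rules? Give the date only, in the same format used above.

The claim accrued on 2001-03-18, when the wrongful act occurred.
5 years from 2001-03-18 is 2006-03-18.
Because the pending related arbitration ran from 2003-04-06 to 2004-06-09, the deadline is extended by 430 days to 2007-05-22.
None of the other events listed affects the running of the period under the stated rules.

2007-05-22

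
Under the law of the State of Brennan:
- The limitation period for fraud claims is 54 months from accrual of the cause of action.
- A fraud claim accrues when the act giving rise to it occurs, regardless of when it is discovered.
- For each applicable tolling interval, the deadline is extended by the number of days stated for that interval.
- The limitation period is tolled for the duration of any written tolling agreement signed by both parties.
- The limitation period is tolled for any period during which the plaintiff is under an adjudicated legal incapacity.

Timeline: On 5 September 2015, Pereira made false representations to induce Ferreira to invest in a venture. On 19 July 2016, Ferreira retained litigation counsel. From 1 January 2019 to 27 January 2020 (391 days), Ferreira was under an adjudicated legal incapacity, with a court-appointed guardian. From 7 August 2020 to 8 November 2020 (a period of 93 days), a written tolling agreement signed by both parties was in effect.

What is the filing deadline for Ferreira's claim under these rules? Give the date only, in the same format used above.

The cause of action accrued on 5 September 2015, the date of the act.
The untolled deadline — 54 months after 5 September 2015 — is 5 March 2020.
The plaintiff's legal incapacity from 1 January 2019 to 27 January 2020 tolled the period for 391 days, extending the deadline to 31 March 2021.
The period was tolled for 93 days by the written tolling agreement (7 August 2020 to 8 November 2020), pushing the deadline to 2 July 2021.
Nothing else in the chronology tolls or restarts the period.

2 July 2021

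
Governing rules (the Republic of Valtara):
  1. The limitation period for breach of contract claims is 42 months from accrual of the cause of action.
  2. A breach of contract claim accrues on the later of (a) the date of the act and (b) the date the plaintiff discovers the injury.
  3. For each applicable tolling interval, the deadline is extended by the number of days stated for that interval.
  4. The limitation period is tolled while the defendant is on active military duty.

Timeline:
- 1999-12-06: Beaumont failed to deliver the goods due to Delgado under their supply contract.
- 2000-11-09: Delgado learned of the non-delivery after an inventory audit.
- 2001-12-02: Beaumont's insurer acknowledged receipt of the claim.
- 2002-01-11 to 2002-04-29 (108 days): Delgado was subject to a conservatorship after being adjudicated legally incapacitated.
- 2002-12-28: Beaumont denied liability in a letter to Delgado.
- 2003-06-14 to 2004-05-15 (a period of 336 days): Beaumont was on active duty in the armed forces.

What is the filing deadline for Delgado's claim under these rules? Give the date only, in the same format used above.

Taking the later of the act (1999-12-06) and discovery (2000-11-09), the claim accrued on 2000-11-09.
The untolled deadline — 42 months after 2000-11-09 — is 2004-05-09.
Because the defendant's active military service ran from 2003-06-14 to 2004-05-15, the deadline is extended by 336 days to 2005-04-10.
No stated provision tolls the period for the plaintiff's incapacity, so the interval from 2002-01-11 to 2002-04-29 has no effect on the deadline.
None of the other events listed affects the running of the period under the stated rules.

2005-04-10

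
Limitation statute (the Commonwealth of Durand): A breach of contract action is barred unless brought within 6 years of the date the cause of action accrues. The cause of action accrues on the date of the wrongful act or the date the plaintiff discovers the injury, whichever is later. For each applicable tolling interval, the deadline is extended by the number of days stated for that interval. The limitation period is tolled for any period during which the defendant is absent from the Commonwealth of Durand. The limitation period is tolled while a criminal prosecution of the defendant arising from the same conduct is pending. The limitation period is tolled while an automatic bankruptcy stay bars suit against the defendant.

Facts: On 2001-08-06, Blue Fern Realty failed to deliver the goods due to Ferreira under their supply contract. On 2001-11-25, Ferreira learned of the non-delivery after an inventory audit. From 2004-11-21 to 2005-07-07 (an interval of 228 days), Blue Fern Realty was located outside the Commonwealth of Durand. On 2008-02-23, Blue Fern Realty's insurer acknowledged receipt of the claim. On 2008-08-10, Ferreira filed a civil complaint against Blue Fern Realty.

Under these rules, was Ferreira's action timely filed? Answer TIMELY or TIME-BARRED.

Because discovery on 2001-11-25 post-dates the 2001-08-06 act, accrual under the later-of rule falls on 2001-11-25.
6 years from 2001-11-25 is 2007-11-25.
Because the defendant's absence from the jurisdiction ran from 2004-11-21 to 2005-07-07, the deadline is extended by 228 days to 2008-07-10.
None of the other events listed affects the running of the period under the stated rules.
The 2008-08-10 filing falls after the 2008-07-10 deadline; the claim is time-barred.

TIME-BARRED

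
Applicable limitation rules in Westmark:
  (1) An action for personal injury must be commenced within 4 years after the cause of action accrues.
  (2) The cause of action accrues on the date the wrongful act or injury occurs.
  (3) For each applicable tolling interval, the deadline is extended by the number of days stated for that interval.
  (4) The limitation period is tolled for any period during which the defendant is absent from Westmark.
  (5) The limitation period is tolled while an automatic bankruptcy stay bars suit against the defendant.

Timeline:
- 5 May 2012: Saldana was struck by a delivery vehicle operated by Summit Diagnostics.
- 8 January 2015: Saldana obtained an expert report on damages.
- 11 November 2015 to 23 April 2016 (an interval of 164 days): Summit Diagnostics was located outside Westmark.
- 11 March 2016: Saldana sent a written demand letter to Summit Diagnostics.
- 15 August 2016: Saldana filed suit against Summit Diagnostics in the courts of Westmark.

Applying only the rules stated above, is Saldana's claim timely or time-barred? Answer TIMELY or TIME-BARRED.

TIMELY

The limitation period began to run on 5 May 2012.
The untolled deadline — 4 years after 5 May 2012 — is 5 May 2016.
The defendant's absence from the jurisdiction from 11 November 2015 to 23 April 2016 tolled the period for 164 days, extending the deadline to 16 October 2016.
The other events in the timeline have no effect on the limitation period under the stated rules.
Saldana filed on 15 August 2016, before the 16 October 2016 deadline, so the action is timely.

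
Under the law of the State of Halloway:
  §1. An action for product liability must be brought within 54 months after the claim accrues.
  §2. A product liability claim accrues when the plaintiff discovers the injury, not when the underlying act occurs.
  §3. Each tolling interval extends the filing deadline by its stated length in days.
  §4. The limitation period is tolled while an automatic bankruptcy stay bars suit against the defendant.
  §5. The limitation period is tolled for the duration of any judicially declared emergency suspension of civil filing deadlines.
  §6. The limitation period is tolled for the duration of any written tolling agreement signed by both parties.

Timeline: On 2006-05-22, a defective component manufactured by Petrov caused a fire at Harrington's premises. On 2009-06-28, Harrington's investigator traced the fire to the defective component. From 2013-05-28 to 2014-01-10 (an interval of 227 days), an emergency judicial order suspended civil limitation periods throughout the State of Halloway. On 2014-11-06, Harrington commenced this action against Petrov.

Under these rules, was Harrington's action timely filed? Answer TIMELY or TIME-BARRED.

TIME-BARRED

Under the discovery rule, the claim accrued on 2009-06-28, when Harrington discovered the injury — not on the 2006-05-22 date of the underlying act.
Adding the 54 months base period to 2009-06-28 gives a deadline of 2013-12-28, before any tolling.
The emergency suspension of filing deadlines from 2013-05-28 to 2014-01-10 tolled the period for 227 days, extending the deadline to 2014-08-12.
Harrington filed on 2014-11-06, after the 2014-08-12 deadline, so the action is time-barred.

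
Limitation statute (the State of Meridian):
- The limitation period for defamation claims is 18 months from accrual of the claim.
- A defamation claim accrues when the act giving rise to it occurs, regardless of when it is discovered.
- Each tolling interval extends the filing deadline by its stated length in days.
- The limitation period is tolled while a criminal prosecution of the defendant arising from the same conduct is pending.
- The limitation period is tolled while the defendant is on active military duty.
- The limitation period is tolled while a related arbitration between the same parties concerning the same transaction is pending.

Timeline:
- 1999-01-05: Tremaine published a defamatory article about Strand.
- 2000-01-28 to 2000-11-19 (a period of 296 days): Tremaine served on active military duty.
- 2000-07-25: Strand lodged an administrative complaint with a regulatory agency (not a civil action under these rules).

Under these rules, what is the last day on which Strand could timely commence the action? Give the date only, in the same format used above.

2001-04-27

The claim accrued on 1999-01-05, the date of the act.
18 months from 1999-01-05 is 2000-07-05.
Because the defendant's active military service ran from 2000-01-28 to 2000-11-19, the deadline is extended by 296 days to 2001-04-27.
The other events in the timeline have no effect on the limitation period under the stated rules.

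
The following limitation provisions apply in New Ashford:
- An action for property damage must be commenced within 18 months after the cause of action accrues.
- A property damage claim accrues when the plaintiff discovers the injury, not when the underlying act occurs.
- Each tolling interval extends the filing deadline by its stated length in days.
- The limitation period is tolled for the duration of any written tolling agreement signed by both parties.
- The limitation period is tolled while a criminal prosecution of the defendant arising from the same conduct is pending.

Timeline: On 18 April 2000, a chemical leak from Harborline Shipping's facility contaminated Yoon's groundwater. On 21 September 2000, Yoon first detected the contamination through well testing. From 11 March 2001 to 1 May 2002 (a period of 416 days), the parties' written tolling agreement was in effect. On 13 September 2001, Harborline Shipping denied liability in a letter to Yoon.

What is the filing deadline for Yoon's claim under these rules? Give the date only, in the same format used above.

11 May 2003

The claim did not accrue until Yoon discovered the injury on 21 September 2000; the 18 April 2000 act date does not start the clock under the stated rule.
The untolled deadline — 18 months after 21 September 2000 — is 21 March 2002.
The period was tolled for 416 days by the written tolling agreement (11 March 2001 to 1 May 2002), pushing the deadline to 11 May 2003.
Nothing else in the chronology tolls or restarts the period.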